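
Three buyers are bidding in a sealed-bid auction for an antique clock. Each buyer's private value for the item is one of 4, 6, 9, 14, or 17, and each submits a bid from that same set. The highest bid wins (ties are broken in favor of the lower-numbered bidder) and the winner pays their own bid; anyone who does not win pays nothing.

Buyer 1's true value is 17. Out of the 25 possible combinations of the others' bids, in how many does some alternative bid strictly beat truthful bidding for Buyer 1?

16

Others bid (4, 4): truth gives 0; bid 4 gives 13 > 0. Violating.
Others bid (4, 6): truth gives 0; bid 6 gives 11 > 0. Violating.
Others bid (4, 9): truth gives 0; bid 9 gives 8 > 0. Violating.
Others bid (4, 14): truth gives 0; bid 14 gives 3 > 0. Violating.
Others bid (4, 17): truth gives 0; no alternative beats it.
Others bid (6, 17): truth gives 0; no alternative beats it.
(Checking all 25 profiles: 16 have a profitable deviation, 9 do not.)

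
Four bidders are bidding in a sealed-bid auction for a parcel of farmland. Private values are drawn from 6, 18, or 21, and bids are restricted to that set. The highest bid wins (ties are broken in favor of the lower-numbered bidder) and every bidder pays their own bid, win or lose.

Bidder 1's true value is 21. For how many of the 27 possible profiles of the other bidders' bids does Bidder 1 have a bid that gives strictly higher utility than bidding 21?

Others bid (6, 6, 6): truth gives 0; bid 6 gives 15 > 0. Violating.
Others bid (6, 6, 18): truth gives 0; bid 18 gives 3 > 0. Violating.
Others bid (6, 18, 6): truth gives 0; bid 18 gives 3 > 0. Violating.
Others bid (6, 18, 18): truth gives 0; bid 18 gives 3 > 0. Violating.
Others bid (6, 6, 21): truth gives 0; no alternative beats it.
Others bid (6, 18, 21): truth gives 0; no alternative beats it.
(Checking all 27 profiles: 8 have a profitable deviation, 19 do not.)

8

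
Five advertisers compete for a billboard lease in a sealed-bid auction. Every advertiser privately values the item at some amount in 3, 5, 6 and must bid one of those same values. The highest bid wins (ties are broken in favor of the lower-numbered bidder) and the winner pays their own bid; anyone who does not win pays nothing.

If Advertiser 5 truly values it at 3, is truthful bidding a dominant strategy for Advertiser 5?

Yes

Check each profile of the others' bids and compare truth against every alternative bid.
Others bid (3, 3, 3, 3): truth gives 0, best alternative gives -2.
Others bid (3, 3, 3, 5): truth gives 0, best alternative gives 0.
Others bid (3, 3, 3, 6): truth gives 0, best alternative gives 0.
Others bid (3, 3, 5, 3): truth gives 0, best alternative gives 0.
Others bid (3, 3, 5, 5): truth gives 0, best alternative gives 0.
Others bid (3, 3, 5, 6): truth gives 0, best alternative gives 0.
(Remaining 75 profiles checked similarly; truth is weakly best in each.)
In every case the truthful bid is at least as good as any alternative, so it is a dominant strategy.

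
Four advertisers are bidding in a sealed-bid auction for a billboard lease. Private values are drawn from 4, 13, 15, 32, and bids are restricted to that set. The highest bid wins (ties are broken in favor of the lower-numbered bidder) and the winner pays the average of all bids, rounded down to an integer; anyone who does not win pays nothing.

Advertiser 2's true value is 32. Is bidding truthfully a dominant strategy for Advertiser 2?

No

Consider the case where Advertiser 1 bids 4, Advertiser 3 bids 4 and Advertiser 4 bids 4.
Truthful bid 32: wins, pays 11, utility 32 - 11 = 21.
Bid 13 instead: wins, pays 6, utility 32 - 6 = 26.
Since 26 > 21, bidding 13 is strictly better here, so truthful bidding is not dominant.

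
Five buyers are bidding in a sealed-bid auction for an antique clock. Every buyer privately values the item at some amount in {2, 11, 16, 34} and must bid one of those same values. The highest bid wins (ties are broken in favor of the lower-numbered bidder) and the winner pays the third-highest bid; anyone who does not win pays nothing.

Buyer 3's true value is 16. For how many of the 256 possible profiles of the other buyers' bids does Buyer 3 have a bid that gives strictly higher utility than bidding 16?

Others bid (2, 2, 2, 34): truth gives 0; bid 34 gives 14 > 0. Violating.
Others bid (2, 2, 11, 34): truth gives 0; bid 34 gives 5 > 0. Violating.
Others bid (2, 2, 34, 2): truth gives 0; bid 34 gives 14 > 0. Violating.
Others bid (2, 2, 34, 11): truth gives 0; bid 34 gives 5 > 0. Violating.
Others bid (2, 2, 2, 2): truth gives 14; no alternative beats it.
Others bid (2, 2, 2, 11): truth gives 14; no alternative beats it.
(Checking all 256 profiles: 32 have a profitable deviation, 224 do not.)

32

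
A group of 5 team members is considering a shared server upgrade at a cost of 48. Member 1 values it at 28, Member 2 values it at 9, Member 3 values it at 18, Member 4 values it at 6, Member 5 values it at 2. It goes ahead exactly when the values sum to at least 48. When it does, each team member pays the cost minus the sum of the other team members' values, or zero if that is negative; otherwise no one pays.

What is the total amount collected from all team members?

Total value 63 ≥ cost 48, so it is built.
Member 1: others sum to 35; max(0, 48 - 35) = 13.
Member 2: others sum to 54; max(0, 48 - 54) = 0.
Member 3: others sum to 45; max(0, 48 - 45) = 3.
Member 4: others sum to 57; max(0, 48 - 57) = 0.
Member 5: others sum to 61; max(0, 48 - 61) = 0.
Total collected = 13 + 0 + 3 + 0 + 0 = 16.

16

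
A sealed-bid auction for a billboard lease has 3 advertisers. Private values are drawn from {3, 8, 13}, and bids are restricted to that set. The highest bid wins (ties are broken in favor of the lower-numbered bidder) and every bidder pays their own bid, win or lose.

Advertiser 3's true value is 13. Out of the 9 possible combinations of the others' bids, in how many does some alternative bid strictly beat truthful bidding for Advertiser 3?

Others bid (3, 3): truth gives 0; bid 8 gives 5 > 0. Violating.
Others bid (3, 13): truth gives -13; bid 3 gives -3 > -13. Violating.
Others bid (8, 13): truth gives -13; bid 3 gives -3 > -13. Violating.
Others bid (13, 3): truth gives -13; bid 3 gives -3 > -13. Violating.
Others bid (3, 8): truth gives 0; no alternative beats it.
Others bid (8, 3): truth gives 0; no alternative beats it.
(Checking all 9 profiles: 6 have a profitable deviation, 3 do not.)

6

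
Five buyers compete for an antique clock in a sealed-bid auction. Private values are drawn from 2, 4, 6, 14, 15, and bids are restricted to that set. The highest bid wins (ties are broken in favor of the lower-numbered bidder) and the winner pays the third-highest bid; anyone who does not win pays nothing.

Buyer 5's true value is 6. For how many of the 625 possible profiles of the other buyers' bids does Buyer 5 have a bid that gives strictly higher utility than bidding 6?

64

Others bid (2, 2, 2, 6): truth gives 0; bid 14 gives 4 > 0. Violating.
Others bid (2, 2, 2, 14): truth gives 0; bid 15 gives 4 > 0. Violating.
Others bid (2, 2, 4, 6): truth gives 0; bid 14 gives 2 > 0. Violating.
Others bid (2, 2, 4, 14): truth gives 0; bid 15 gives 2 > 0. Violating.
Others bid (2, 2, 2, 2): truth gives 4; no alternative beats it.
Others bid (2, 2, 2, 4): truth gives 4; no alternative beats it.
(Checking all 625 profiles: 64 have a profitable deviation, 561 do not.)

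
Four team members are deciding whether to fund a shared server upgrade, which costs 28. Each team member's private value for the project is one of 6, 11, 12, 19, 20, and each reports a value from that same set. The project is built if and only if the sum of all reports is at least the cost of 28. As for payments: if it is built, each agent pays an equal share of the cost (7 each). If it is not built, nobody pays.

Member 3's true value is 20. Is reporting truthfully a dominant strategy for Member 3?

Check each profile of the others' reports and compare truth against every alternative report.
Others report (6, 6, 6): truth gives 13, best alternative gives 13.
Others report (6, 6, 11): truth gives 13, best alternative gives 13.
Others report (6, 6, 12): truth gives 13, best alternative gives 13.
Others report (6, 6, 19): truth gives 13, best alternative gives 13.
Others report (6, 6, 20): truth gives 13, best alternative gives 13.
Others report (6, 11, 6): truth gives 13, best alternative gives 13.
(Remaining 119 profiles checked similarly; truth is weakly best in each.)
In every case the truthful report is at least as good as any alternative, so it is a dominant strategy.

Yes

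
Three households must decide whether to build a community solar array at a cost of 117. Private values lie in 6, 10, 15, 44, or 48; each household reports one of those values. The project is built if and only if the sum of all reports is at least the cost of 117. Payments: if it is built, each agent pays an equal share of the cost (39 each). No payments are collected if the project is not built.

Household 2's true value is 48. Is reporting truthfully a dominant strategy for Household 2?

Check each profile of the others' reports and compare truth against every alternative report.
Others report (44, 44): truth gives 9, best alternative gives 9.
Others report (44, 48): truth gives 9, best alternative gives 9.
Others report (48, 44): truth gives 9, best alternative gives 9.
Others report (48, 48): truth gives 9, best alternative gives 9.
Others report (6, 6): truth gives 0, best alternative gives 0.
Others report (6, 10): truth gives 0, best alternative gives 0.
(Remaining 19 profiles checked similarly; truth is weakly best in each.)
In every case the truthful report is at least as good as any alternative, so it is a dominant strategy.

Yes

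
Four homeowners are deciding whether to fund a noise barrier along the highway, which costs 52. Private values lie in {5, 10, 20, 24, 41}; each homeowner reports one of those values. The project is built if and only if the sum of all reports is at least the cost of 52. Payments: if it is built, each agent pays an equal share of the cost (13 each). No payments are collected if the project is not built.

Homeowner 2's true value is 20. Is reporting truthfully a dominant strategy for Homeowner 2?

Consider the case where Homeowner 1 reports 5, Homeowner 3 reports 5 and Homeowner 4 reports 5.
Truthful report 20: project not built, utility 0.
Report 41 instead: project built, pays 13, utility 20 - 13 = 7.
Since 7 > 0, reporting 41 is strictly better here, so truthful reporting is not dominant.

No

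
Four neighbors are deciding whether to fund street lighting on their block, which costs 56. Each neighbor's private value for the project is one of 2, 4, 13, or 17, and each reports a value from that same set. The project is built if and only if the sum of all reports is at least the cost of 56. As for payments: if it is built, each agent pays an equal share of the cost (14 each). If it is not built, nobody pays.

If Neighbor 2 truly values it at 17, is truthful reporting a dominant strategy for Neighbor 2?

Yes

Check each profile of the others' reports and compare truth against every alternative report.
Others report (13, 13, 13): truth gives 3, best alternative gives 0.
Others report (13, 13, 17): truth gives 3, best alternative gives 3.
Others report (13, 17, 13): truth gives 3, best alternative gives 3.
Others report (13, 17, 17): truth gives 3, best alternative gives 3.
Others report (17, 13, 13): truth gives 3, best alternative gives 3.
Others report (17, 13, 17): truth gives 3, best alternative gives 3.
(Remaining 58 profiles checked similarly; truth is weakly best in each.)
In every case the truthful report is at least as good as any alternative, so it is a dominant strategy.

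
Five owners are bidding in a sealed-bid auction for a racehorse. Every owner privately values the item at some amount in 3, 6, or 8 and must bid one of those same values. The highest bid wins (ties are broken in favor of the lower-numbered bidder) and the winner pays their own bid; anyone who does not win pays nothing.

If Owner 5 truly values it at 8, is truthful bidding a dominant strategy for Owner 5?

Consider the case where Owner 1 bids 3, Owner 2 bids 3, Owner 3 bids 3 and Owner 4 bids 3.
Truthful bid 8: wins, pays 8, utility 8 - 8 = 0.
Bid 6 instead: wins, pays 6, utility 8 - 6 = 2.
Since 2 > 0, bidding 6 is strictly better here, so truthful bidding is not dominant.

No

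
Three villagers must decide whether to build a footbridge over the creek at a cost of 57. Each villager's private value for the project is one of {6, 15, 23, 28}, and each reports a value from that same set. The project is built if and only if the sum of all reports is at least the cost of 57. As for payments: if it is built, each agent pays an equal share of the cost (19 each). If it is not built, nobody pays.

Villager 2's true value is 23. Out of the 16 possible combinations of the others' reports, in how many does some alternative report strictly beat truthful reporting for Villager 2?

3

Others report (6, 23): truth gives 0; report 28 gives 4 > 0. Violating.
Others report (15, 15): truth gives 0; report 28 gives 4 > 0. Violating.
Others report (23, 6): truth gives 0; report 28 gives 4 > 0. Violating.
Others report (6, 6): truth gives 0; no alternative beats it.
Others report (6, 15): truth gives 0; no alternative beats it.
(Checking all 16 profiles: 3 have a profitable deviation, 13 do not.)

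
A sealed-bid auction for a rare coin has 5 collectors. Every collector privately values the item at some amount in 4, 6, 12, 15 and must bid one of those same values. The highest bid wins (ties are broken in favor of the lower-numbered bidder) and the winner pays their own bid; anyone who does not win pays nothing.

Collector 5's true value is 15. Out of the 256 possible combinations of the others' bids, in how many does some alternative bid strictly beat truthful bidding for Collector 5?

Others bid (4, 4, 4, 4): truth gives 0; bid 6 gives 9 > 0. Violating.
Others bid (4, 4, 4, 6): truth gives 0; bid 12 gives 3 > 0. Violating.
Others bid (4, 4, 6, 4): truth gives 0; bid 12 gives 3 > 0. Violating.
Others bid (4, 4, 6, 6): truth gives 0; bid 12 gives 3 > 0. Violating.
Others bid (4, 4, 4, 12): truth gives 0; no alternative beats it.
Others bid (4, 4, 4, 15): truth gives 0; no alternative beats it.
(Checking all 256 profiles: 16 have a profitable deviation, 240 do not.)

16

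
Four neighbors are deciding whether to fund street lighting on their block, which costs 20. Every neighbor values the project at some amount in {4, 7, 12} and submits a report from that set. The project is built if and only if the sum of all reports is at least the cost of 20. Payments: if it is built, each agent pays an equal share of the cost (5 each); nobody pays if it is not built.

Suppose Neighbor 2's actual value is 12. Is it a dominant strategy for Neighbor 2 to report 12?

Yes

Check each profile of the others' reports and compare truth against every alternative report.
Others report (4, 4, 4): truth gives 7, best alternative gives 0.
Others report (4, 4, 7): truth gives 7, best alternative gives 7.
Others report (4, 4, 12): truth gives 7, best alternative gives 7.
Others report (4, 7, 4): truth gives 7, best alternative gives 7.
Others report (4, 7, 7): truth gives 7, best alternative gives 7.
Others report (4, 7, 12): truth gives 7, best alternative gives 7.
(Remaining 21 profiles checked similarly; truth is weakly best in each.)
In every case the truthful report is at least as good as any alternative, so it is a dominant strategy.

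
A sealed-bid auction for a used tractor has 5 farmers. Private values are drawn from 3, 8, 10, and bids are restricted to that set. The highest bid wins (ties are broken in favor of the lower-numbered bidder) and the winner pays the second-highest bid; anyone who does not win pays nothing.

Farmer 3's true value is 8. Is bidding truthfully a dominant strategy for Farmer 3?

Check each profile of the others' bids and compare truth against every alternative bid.
Others bid (3, 3, 3, 3): truth gives 5, best alternative gives 5.
Others bid (3, 3, 3, 8): truth gives 0, best alternative gives 0.
Others bid (3, 3, 3, 10): truth gives 0, best alternative gives 0.
Others bid (3, 3, 8, 3): truth gives 0, best alternative gives 0.
Others bid (3, 3, 8, 8): truth gives 0, best alternative gives 0.
Others bid (3, 3, 8, 10): truth gives 0, best alternative gives 0.
(Remaining 75 profiles checked similarly; truth is weakly best in each.)
In every case the truthful bid is at least as good as any alternative, so it is a dominant strategy.

Yes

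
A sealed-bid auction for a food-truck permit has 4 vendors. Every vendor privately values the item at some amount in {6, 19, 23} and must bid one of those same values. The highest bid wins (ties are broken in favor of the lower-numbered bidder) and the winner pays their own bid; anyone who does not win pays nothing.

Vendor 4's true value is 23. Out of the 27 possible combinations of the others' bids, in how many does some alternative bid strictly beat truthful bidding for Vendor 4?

1

Others bid (6, 6, 6): truth gives 0; bid 19 gives 4 > 0. Violating.
Others bid (6, 6, 19): truth gives 0; no alternative beats it.
Others bid (6, 6, 23): truth gives 0; no alternative beats it.
(Checking all 27 profiles: 1 has a profitable deviation, 26 do not.)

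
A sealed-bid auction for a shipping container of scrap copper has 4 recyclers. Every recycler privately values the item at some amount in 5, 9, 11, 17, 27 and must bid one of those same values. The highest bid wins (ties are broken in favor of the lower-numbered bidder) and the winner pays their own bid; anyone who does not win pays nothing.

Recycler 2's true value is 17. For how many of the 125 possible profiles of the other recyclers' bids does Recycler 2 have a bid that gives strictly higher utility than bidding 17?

Others bid (5, 5, 5): truth gives 0; bid 9 gives 8 > 0. Violating.
Others bid (5, 5, 9): truth gives 0; bid 9 gives 8 > 0. Violating.
Others bid (5, 5, 11): truth gives 0; bid 11 gives 6 > 0. Violating.
Others bid (5, 9, 5): truth gives 0; bid 9 gives 8 > 0. Violating.
Others bid (5, 5, 17): truth gives 0; no alternative beats it.
Others bid (5, 5, 27): truth gives 0; no alternative beats it.
(Checking all 125 profiles: 18 have a profitable deviation, 107 do not.)

18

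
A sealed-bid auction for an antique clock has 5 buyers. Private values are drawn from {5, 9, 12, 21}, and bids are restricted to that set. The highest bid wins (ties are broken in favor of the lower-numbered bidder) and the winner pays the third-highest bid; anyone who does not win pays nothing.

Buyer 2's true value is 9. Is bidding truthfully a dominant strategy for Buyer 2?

Consider the case where Buyer 1 bids 5, Buyer 3 bids 5, Buyer 4 bids 5 and Buyer 5 bids 12.
Truthful bid 9: loses, pays 0, utility 0.
Bid 12 instead: wins, pays 5, utility 9 - 5 = 4.
Since 4 > 0, bidding 12 is strictly better here, so truthful bidding is not dominant.

No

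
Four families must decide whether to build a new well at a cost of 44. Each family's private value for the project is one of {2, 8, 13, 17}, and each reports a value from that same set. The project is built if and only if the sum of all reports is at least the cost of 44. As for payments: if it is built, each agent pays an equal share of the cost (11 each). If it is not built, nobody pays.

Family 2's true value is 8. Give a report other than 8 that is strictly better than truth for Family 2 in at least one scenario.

2

Suppose Family 1 reports 2, Family 3 reports 17 and Family 4 reports 17.
Report 8: project built, pays 11, utility 8 - 11 = -3.
Report 2: project not built, utility 0.
So reporting 2 beats truth here (0 > -3).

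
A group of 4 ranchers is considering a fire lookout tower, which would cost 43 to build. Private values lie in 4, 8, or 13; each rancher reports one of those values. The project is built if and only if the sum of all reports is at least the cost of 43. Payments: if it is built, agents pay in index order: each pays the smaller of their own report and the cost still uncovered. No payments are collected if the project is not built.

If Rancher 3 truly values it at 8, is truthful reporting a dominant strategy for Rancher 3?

No

Consider the case where Rancher 1 reports 13, Rancher 2 reports 13 and Rancher 4 reports 13.
Truthful report 8: project built, pays 8, utility 8 - 8 = 0.
Report 4 instead: project built, pays 4, utility 8 - 4 = 4.
Since 4 > 0, reporting 4 is strictly better here, so truthful reporting is not dominant.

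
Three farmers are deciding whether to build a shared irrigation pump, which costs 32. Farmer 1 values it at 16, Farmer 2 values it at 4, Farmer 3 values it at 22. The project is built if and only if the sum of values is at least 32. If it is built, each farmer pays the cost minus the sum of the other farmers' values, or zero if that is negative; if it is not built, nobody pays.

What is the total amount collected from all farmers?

18

Total value 42 ≥ cost 32, so it is built.
Farmer 1: others sum to 26; max(0, 32 - 26) = 6.
Farmer 2: others sum to 38; max(0, 32 - 38) = 0.
Farmer 3: others sum to 20; max(0, 32 - 20) = 12.
Total collected = 6 + 0 + 12 = 18.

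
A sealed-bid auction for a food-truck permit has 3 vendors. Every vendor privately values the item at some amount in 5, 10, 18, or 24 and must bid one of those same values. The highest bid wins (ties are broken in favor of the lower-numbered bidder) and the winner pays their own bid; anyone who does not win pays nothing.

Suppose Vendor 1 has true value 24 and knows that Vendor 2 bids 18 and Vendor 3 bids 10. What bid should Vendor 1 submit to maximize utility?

Bid 5: loses, pays 0, utility 0.
Bid 10: loses, pays 0, utility 0.
Bid 18: wins, pays 18, utility 24 - 18 = 6.
Bid 24: wins, pays 24, utility 24 - 24 = 0.
The best choice is 18 with utility 6.

18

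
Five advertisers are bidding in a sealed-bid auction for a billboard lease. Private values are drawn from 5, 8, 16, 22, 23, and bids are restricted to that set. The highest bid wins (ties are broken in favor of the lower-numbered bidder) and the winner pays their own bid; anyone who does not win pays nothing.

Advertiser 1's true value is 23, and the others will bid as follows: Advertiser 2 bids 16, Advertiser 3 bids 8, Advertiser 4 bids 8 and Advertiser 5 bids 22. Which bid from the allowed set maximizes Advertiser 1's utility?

22

Bid 5: loses, pays 0, utility 0.
Bid 8: loses, pays 0, utility 0.
Bid 16: loses, pays 0, utility 0.
Bid 22: wins, pays 22, utility 23 - 22 = 1.
Bid 23: wins, pays 23, utility 23 - 23 = 0.
The best choice is 22 with utility 1.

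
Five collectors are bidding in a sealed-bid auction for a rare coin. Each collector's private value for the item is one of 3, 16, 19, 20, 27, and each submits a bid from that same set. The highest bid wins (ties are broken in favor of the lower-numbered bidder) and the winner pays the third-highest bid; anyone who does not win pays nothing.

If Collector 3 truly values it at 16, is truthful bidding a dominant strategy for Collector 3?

Consider the case where Collector 1 bids 3, Collector 2 bids 3, Collector 4 bids 3 and Collector 5 bids 19.
Truthful bid 16: loses, pays 0, utility 0.
Bid 19 instead: wins, pays 3, utility 16 - 3 = 13.
Since 13 > 0, bidding 19 is strictly better here, so truthful bidding is not dominant.

No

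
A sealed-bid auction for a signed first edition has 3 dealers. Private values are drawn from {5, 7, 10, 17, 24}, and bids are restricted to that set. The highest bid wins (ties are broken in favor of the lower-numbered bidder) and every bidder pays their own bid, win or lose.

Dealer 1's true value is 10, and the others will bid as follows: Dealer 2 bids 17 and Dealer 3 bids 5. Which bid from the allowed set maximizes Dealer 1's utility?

5

Bid 5: loses but pays 5, utility -5.
Bid 7: loses but pays 7, utility -7.
Bid 10: loses but pays 10, utility -10.
Bid 17: wins, pays 17, utility 10 - 17 = -7.
Bid 24: wins, pays 24, utility 10 - 24 = -14.
The best choice is 5 with utility -5.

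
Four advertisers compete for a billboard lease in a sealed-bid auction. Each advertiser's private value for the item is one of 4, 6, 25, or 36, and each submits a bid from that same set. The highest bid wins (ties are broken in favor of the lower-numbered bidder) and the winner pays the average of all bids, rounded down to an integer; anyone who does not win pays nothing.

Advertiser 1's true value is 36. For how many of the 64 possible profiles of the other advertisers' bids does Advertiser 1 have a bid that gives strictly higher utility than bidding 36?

27

Others bid (4, 4, 4): truth gives 24; bid 4 gives 32 > 24. Violating.
Others bid (4, 4, 6): truth gives 24; bid 6 gives 31 > 24. Violating.
Others bid (4, 4, 25): truth gives 19; bid 25 gives 22 > 19. Violating.
Others bid (4, 6, 4): truth gives 24; bid 6 gives 31 > 24. Violating.
Others bid (4, 4, 36): truth gives 16; no alternative beats it.
Others bid (4, 6, 36): truth gives 16; no alternative beats it.
(Checking all 64 profiles: 27 have a profitable deviation, 37 do not.)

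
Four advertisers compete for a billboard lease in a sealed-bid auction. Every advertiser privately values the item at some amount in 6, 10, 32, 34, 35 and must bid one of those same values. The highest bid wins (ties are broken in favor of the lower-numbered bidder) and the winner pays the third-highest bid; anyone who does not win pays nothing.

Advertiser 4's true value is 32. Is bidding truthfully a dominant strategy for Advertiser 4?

Consider the case where Advertiser 1 bids 6, Advertiser 2 bids 6 and Advertiser 3 bids 32.
Truthful bid 32: loses, pays 0, utility 0.
Bid 34 instead: wins, pays 6, utility 32 - 6 = 26.
Since 26 > 0, bidding 34 is strictly better here, so truthful bidding is not dominant.

No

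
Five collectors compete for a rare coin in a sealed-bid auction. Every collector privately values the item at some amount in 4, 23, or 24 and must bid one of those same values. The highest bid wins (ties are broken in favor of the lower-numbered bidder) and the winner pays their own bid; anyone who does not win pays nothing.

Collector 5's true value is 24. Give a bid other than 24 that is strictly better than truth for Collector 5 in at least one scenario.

Suppose Collector 1 bids 4, Collector 2 bids 4, Collector 3 bids 4 and Collector 4 bids 4.
Bid 24: wins, pays 24, utility 24 - 24 = 0.
Bid 23: wins, pays 23, utility 24 - 23 = 1.
So bidding 23 beats truth here (1 > 0).

23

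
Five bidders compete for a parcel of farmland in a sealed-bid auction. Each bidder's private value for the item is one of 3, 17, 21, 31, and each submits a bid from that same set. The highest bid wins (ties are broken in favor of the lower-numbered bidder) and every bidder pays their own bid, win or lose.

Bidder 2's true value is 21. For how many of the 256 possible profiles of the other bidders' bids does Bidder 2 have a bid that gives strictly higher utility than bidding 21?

210

Others bid (3, 3, 3, 3): truth gives 0; bid 17 gives 4 > 0. Violating.
Others bid (3, 3, 3, 17): truth gives 0; bid 17 gives 4 > 0. Violating.
Others bid (3, 3, 3, 31): truth gives -21; bid 3 gives -3 > -21. Violating.
Others bid (3, 3, 17, 3): truth gives 0; bid 17 gives 4 > 0. Violating.
Others bid (3, 3, 3, 21): truth gives 0; no alternative beats it.
Others bid (3, 3, 17, 21): truth gives 0; no alternative beats it.
(Checking all 256 profiles: 210 have a profitable deviation, 46 do not.)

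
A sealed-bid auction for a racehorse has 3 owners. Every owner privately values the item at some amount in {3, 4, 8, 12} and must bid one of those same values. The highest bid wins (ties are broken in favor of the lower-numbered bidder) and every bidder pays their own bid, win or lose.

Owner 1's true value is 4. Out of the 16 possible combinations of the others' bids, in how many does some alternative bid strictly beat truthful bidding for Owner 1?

Others bid (3, 3): truth gives 0; bid 3 gives 1 > 0. Violating.
Others bid (3, 8): truth gives -4; bid 3 gives -3 > -4. Violating.
Others bid (3, 12): truth gives -4; bid 3 gives -3 > -4. Violating.
Others bid (4, 8): truth gives -4; bid 3 gives -3 > -4. Violating.
Others bid (3, 4): truth gives 0; no alternative beats it.
Others bid (4, 3): truth gives 0; no alternative beats it.
(Checking all 16 profiles: 13 have a profitable deviation, 3 do not.)

13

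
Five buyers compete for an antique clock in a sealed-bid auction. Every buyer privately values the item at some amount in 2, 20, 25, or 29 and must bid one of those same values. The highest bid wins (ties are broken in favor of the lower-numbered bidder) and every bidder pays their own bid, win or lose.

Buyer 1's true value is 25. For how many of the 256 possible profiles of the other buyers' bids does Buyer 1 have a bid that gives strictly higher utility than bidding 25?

191

Others bid (2, 2, 2, 2): truth gives 0; bid 2 gives 23 > 0. Violating.
Others bid (2, 2, 2, 20): truth gives 0; bid 20 gives 5 > 0. Violating.
Others bid (2, 2, 2, 29): truth gives -25; bid 2 gives -2 > -25. Violating.
Others bid (2, 2, 20, 2): truth gives 0; bid 20 gives 5 > 0. Violating.
Others bid (2, 2, 2, 25): truth gives 0; no alternative beats it.
Others bid (2, 2, 20, 25): truth gives 0; no alternative beats it.
(Checking all 256 profiles: 191 have a profitable deviation, 65 do not.)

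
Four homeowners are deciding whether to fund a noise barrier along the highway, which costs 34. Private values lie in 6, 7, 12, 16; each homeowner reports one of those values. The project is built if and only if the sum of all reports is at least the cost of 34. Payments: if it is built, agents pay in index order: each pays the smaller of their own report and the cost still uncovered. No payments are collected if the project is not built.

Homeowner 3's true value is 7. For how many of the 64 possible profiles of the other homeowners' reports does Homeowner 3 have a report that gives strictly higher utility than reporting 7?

Others report (6, 6, 16): truth gives 0; report 6 gives 1 > 0. Violating.
Others report (6, 7, 16): truth gives 0; report 6 gives 1 > 0. Violating.
Others report (6, 12, 12): truth gives 0; report 6 gives 1 > 0. Violating.
Others report (6, 12, 16): truth gives 0; report 6 gives 1 > 0. Violating.
Others report (6, 6, 6): truth gives 0; no alternative beats it.
Others report (6, 6, 7): truth gives 0; no alternative beats it.
(Checking all 64 profiles: 32 have a profitable deviation, 32 do not.)

32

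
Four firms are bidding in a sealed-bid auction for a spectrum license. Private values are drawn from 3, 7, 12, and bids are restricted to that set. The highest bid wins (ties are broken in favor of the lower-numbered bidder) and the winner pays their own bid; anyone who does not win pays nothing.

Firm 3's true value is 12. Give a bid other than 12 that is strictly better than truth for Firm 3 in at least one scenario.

Suppose Firm 1 bids 3, Firm 2 bids 3 and Firm 4 bids 3.
Bid 12: wins, pays 12, utility 12 - 12 = 0.
Bid 7: wins, pays 7, utility 12 - 7 = 5.
So bidding 7 beats truth here (5 > 0).

7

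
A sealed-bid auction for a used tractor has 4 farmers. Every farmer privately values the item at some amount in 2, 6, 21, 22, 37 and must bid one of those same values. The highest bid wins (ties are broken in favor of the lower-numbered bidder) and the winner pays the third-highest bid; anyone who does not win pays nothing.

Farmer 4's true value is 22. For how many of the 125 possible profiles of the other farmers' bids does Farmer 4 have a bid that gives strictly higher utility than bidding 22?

Others bid (2, 2, 22): truth gives 0; bid 37 gives 20 > 0. Violating.
Others bid (2, 6, 22): truth gives 0; bid 37 gives 16 > 0. Violating.
Others bid (2, 21, 22): truth gives 0; bid 37 gives 1 > 0. Violating.
Others bid (2, 22, 2): truth gives 0; bid 37 gives 20 > 0. Violating.
Others bid (2, 2, 2): truth gives 20; no alternative beats it.
Others bid (2, 2, 6): truth gives 20; no alternative beats it.
(Checking all 125 profiles: 27 have a profitable deviation, 98 do not.)

27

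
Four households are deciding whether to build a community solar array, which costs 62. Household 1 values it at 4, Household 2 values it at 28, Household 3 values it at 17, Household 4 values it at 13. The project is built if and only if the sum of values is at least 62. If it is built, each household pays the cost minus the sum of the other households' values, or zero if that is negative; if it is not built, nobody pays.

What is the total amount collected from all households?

62

Total value 62 ≥ cost 62, so it is built.
Household 1: others sum to 58; max(0, 62 - 58) = 4.
Household 2: others sum to 34; max(0, 62 - 34) = 28.
Household 3: others sum to 45; max(0, 62 - 45) = 17.
Household 4: others sum to 49; max(0, 62 - 49) = 13.
Total collected = 4 + 28 + 17 + 13 = 62.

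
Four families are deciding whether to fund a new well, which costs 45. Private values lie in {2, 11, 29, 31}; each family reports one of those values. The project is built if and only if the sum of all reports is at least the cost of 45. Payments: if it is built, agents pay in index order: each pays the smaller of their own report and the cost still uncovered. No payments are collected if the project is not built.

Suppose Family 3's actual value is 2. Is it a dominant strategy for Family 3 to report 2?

Yes

Check each profile of the others' reports and compare truth against every alternative report.
Others report (2, 2, 31): truth gives 0, best alternative gives -9.
Others report (2, 11, 29): truth gives 0, best alternative gives -9.
Others report (2, 11, 31): truth gives 0, best alternative gives -9.
Others report (2, 29, 11): truth gives 0, best alternative gives -9.
Others report (2, 29, 29): truth gives 0, best alternative gives -9.
Others report (2, 29, 31): truth gives 0, best alternative gives -9.
(Remaining 58 profiles checked similarly; truth is weakly best in each.)
In every case the truthful report is at least as good as any alternative, so it is a dominant strategy.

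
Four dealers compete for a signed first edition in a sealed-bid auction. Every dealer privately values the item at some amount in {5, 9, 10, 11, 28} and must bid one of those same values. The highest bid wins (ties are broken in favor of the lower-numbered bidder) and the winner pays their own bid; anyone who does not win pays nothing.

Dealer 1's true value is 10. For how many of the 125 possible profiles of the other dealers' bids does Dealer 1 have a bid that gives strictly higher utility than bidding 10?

Others bid (5, 5, 5): truth gives 0; bid 5 gives 5 > 0. Violating.
Others bid (5, 5, 9): truth gives 0; bid 9 gives 1 > 0. Violating.
Others bid (5, 9, 5): truth gives 0; bid 9 gives 1 > 0. Violating.
Others bid (5, 9, 9): truth gives 0; bid 9 gives 1 > 0. Violating.
Others bid (5, 5, 10): truth gives 0; no alternative beats it.
Others bid (5, 5, 11): truth gives 0; no alternative beats it.
(Checking all 125 profiles: 8 have a profitable deviation, 117 do not.)

8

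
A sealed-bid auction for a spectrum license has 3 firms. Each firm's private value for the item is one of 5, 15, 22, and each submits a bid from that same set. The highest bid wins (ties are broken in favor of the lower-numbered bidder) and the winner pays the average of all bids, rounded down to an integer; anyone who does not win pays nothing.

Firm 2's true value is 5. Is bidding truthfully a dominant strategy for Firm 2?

Yes

Check each profile of the others' bids and compare truth against every alternative bid.
Others bid (5, 15): truth gives 0, best alternative gives -6.
Others bid (5, 5): truth gives 0, best alternative gives -3.
Others bid (5, 22): truth gives 0, best alternative gives 0.
Others bid (15, 5): truth gives 0, best alternative gives 0.
Others bid (15, 15): truth gives 0, best alternative gives 0.
Others bid (15, 22): truth gives 0, best alternative gives 0.
(Remaining 3 profiles checked similarly; truth is weakly best in each.)
In every case the truthful bid is at least as good as any alternative, so it is a dominant strategy.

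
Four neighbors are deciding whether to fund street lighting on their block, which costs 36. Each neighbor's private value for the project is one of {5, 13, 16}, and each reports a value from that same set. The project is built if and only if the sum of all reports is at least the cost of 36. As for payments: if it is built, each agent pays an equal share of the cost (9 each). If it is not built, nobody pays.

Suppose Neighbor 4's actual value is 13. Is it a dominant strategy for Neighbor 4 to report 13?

Yes

Check each profile of the others' reports and compare truth against every alternative report.
Others report (5, 5, 13): truth gives 4, best alternative gives 4.
Others report (5, 5, 16): truth gives 4, best alternative gives 4.
Others report (5, 13, 5): truth gives 4, best alternative gives 4.
Others report (5, 13, 13): truth gives 4, best alternative gives 4.
Others report (5, 13, 16): truth gives 4, best alternative gives 4.
Others report (5, 16, 5): truth gives 4, best alternative gives 4.
(Remaining 21 profiles checked similarly; truth is weakly best in each.)
In every case the truthful report is at least as good as any alternative, so it is a dominant strategy.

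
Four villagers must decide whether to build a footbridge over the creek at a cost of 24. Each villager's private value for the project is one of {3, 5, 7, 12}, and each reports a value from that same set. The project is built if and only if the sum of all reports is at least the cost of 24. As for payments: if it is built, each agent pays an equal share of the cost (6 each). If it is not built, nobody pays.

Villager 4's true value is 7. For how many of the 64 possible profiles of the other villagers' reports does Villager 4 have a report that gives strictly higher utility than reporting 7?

13

Others report (3, 3, 7): truth gives 0; report 12 gives 1 > 0. Violating.
Others report (3, 5, 5): truth gives 0; report 12 gives 1 > 0. Violating.
Others report (3, 5, 7): truth gives 0; report 12 gives 1 > 0. Violating.
Others report (3, 7, 3): truth gives 0; report 12 gives 1 > 0. Violating.
Others report (3, 3, 3): truth gives 0; no alternative beats it.
Others report (3, 3, 5): truth gives 0; no alternative beats it.
(Checking all 64 profiles: 13 have a profitable deviation, 51 do not.)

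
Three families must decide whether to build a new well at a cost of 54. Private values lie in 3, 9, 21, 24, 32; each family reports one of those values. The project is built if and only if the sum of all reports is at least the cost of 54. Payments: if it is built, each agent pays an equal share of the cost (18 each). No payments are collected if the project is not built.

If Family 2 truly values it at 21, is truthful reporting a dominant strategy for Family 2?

Consider the case where Family 1 reports 3 and Family 3 reports 21.
Truthful report 21: project not built, utility 0.
Report 32 instead: project built, pays 18, utility 21 - 18 = 3.
Since 3 > 0, reporting 32 is strictly better here, so truthful reporting is not dominant.

No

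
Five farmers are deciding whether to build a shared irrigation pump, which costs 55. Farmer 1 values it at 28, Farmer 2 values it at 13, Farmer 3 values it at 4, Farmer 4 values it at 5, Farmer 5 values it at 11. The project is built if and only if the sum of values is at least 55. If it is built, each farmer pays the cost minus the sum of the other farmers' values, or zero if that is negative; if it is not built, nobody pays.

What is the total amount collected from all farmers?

34

Total value 61 ≥ cost 55, so it is built.
Farmer 1: others sum to 33; max(0, 55 - 33) = 22.
Farmer 2: others sum to 48; max(0, 55 - 48) = 7.
Farmer 3: others sum to 57; max(0, 55 - 57) = 0.
Farmer 4: others sum to 56; max(0, 55 - 56) = 0.
Farmer 5: others sum to 50; max(0, 55 - 50) = 5.
Total collected = 22 + 7 + 0 + 0 + 5 = 34.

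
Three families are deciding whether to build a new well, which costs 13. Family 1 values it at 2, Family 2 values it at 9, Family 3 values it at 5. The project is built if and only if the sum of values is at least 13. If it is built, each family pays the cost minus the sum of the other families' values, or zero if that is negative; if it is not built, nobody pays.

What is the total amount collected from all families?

Total value 16 ≥ cost 13, so it is built.
Family 1: others sum to 14; max(0, 13 - 14) = 0.
Family 2: others sum to 7; max(0, 13 - 7) = 6.
Family 3: others sum to 11; max(0, 13 - 11) = 2.
Total collected = 0 + 6 + 2 = 8.

8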